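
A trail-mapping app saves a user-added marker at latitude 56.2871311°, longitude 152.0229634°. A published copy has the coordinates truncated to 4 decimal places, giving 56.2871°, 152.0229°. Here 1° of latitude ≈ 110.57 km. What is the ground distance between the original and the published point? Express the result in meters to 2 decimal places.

The latitude changed by +0.0000311° and the longitude by +0.0000634°.
N–S: 0.0000311° × 110570 m/° = 3.43873 m.
E–W at 56.2871°: 0.0000634° × 110570 × cos 56.2871° = 0.0000634 × 110570 × 0.5550 ≈ 3.89085 m.
Hypotenuse of the two orthogonal shifts: √(3.43873² + 3.89085²) = 5.19264 m.

5.19 meters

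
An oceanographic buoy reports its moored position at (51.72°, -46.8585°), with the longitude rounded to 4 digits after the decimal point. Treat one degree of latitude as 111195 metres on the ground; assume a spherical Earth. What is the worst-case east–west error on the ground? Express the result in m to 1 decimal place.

3.4 m

Rounding to 4 decimal places leaves the longitude within ±5e-05° of the true value.
Parallels shrink by cos φ, so at 51.72° a degree of longitude is 111195 × 0.6195 ≈ 68885.9 m.
So at most 5e-05° × 68885.9 ≈ 3.44429 m east–west.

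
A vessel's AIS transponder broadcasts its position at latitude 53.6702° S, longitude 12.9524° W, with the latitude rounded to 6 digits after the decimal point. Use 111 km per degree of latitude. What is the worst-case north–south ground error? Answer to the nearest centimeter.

6 centimeters

Rounding to 6 decimal places leaves the latitude within ±5e-07° of the true value.
Along the meridian that is 5e-07° × 111000 m/° = 0.0555 m.
That is 0.0555 m = 5.55 cm.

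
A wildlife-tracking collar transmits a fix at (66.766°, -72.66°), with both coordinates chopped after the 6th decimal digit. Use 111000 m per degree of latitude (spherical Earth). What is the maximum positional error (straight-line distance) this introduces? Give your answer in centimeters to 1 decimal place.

11.9 centimeters

Truncating at 6 decimal places can drop up to a full unit in the last place, so each coordinate may be off by as much as 1e-06°.
North–south component: 1e-06° × 111000 = 0.111 m.
Longitude error → 1e-06 × 111000 × cos 66.766° = 1e-06 × 111000 × 0.3945 ≈ 0.0437881 m.
Combining orthogonally: (0.111² + 0.0437881²)^½ ≈ 0.119325 m.
That is 0.119325 m = 11.932 cm.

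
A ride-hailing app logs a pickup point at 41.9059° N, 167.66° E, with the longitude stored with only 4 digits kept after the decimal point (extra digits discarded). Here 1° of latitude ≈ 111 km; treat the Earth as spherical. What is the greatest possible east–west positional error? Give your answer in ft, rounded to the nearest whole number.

Truncating at 4 decimal places can drop up to a full unit in the last place, so the longitude may be off by as much as 0.0001°.
Parallels shrink by cos φ, so at 41.9059° a degree of longitude is 111000 × 0.7442 ≈ 82610.9 m.
Maximum E–W displacement: 0.0001 × 82610.9 = 8.26109 m.
Converting: 8.26109 m × 3.2808 ft/m ≈ 27.103 ft.

27 ft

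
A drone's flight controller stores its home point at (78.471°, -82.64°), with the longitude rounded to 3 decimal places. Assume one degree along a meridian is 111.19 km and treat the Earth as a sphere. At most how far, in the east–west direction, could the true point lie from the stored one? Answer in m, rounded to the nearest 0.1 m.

Rounding to 3 decimal places leaves the longitude within ±0.0005° of the true value.
At latitude 78.471° a degree of longitude spans 111190 m × cos 78.471° = 111190 × 0.1999 ≈ 22222.9 m.
So at most 0.0005° × 22222.9 ≈ 11.1114 m east–west.

11.1 m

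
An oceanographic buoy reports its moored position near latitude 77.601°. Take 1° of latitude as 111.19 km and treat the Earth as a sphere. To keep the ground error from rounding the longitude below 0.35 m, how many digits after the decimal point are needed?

5 decimal places

At 77.601° one degree of longitude covers 111190 × cos 77.601° ≈ 111190 × 0.2147 ≈ 23874.5 m.
N decimal places → at most half a unit in the last place, 0.5 × 10⁻ᴺ° = 23874.5/2 × 10⁻ᴺ m.
Setting 11937.3 × 10⁻ᴺ ≤ 0.35 gives 10ᴺ ≥ 3.411e+04, i.e. N ≥ 4.53.
N = 4 would give 1.19 m (too coarse); N = 5 gives 0.119 m ≤ 0.35 m.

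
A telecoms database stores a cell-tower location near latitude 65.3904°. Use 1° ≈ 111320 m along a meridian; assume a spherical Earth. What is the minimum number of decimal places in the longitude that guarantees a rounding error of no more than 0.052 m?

6

At 65.3904° one degree of longitude covers 111320 × cos 65.3904° ≈ 111320 × 0.4164 ≈ 46357.3 m.
N decimal places → at most half a unit in the last place, 0.5 × 10⁻ᴺ° = 46357.3/2 × 10⁻ᴺ m.
Setting 23178.7 × 10⁻ᴺ ≤ 0.052 gives 10ᴺ ≥ 4.457e+05, i.e. N ≥ 5.65.
At 5 places the error can reach 0.232 m, but 6 places keeps it to 0.0232 m.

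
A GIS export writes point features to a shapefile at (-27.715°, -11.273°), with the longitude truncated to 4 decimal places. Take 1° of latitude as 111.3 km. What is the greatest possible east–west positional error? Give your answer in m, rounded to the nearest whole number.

10 m

Truncating at 4 decimal places can drop up to a full unit in the last place, so the longitude may be off by as much as 0.0001°.
At latitude 27.715° a degree of longitude spans 111300 m × cos 27.715° = 111300 × 0.8853 ≈ 98530.8 m.
So at most 0.0001° × 98530.8 ≈ 9.85308 m east–west.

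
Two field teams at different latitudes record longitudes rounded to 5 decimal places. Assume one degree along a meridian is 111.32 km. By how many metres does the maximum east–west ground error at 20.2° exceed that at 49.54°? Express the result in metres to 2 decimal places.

0.16 metres

Rounding to 5 decimal places leaves the longitude within ±5e-06° of the true value.
At 20.2°: 5e-06° × 111320 × cos 20.2° = 5e-06 × 111320 × 0.9385 ≈ 0.52237 m.
Error at 49.54° = 5e-06° × 111320 × cos 49.54° ≈ 0.5566 × 0.6489 = 0.36119 m.
So the lower-latitude error exceeds the higher by 0.52237 − 0.36119 = 0.16118 m.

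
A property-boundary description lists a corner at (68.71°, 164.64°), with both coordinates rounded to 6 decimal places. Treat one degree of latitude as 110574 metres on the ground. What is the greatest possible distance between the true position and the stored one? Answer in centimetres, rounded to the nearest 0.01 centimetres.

Rounding to 6 decimal places leaves each coordinate within ±5e-07° of the true value.
N–S: 5e-07° × 110574 m/° = 0.055287 m.
East–west component at 68.71°: 5e-07° × 110574 × cos 68.71° ≈ 5e-07 × 40148.2 ≈ 0.0200741 m.
Worst case both components are at the extreme and orthogonal: √(0.055287² + 0.0200741²) ≈ 0.0588185 m.
That is 0.0588185 m = 5.8819 cm.

5.88 centimetres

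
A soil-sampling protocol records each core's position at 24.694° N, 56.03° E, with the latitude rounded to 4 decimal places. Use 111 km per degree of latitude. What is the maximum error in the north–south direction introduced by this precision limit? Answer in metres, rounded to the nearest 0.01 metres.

5.55 metres

Rounding to 4 decimal places leaves the latitude within ±5e-05° of the true value.
Along the meridian that is 5e-05° × 111000 m/° = 5.55 m.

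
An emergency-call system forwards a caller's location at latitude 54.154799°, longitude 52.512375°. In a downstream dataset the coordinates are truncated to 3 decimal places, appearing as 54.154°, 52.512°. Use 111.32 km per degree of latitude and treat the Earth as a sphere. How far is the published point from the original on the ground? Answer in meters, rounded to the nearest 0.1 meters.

92.2 meters

Δlat = 54.154799 − 54.154 = +0.000799°; Δlon = 52.512375 − 52.512 = +0.000375°.
N–S: 0.000799° × 111320 m/° = 88.9447 m.
East–west at this latitude: 0.000375° × 111320 × cos 54.154° ≈ 0.000375 × 65190 = 24.4462 m.
Distance: √(88.9447² + 24.4462²) ≈ 92.243 m.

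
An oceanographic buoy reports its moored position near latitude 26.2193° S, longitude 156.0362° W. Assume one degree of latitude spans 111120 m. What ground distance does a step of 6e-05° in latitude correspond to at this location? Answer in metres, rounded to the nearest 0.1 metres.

6e-05° × 111120 m/° = 6.6672 m.

6.7 metres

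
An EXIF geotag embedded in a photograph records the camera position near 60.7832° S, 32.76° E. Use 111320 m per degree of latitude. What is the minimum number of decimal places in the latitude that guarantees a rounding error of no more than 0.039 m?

7

One degree of latitude covers 111320 m.
With N decimal places the half-ulp bound is 0.5·10⁻ᴺ°, or 0.5·10⁻ᴺ × 111320 m on the ground.
Setting 55660 × 10⁻ᴺ ≤ 0.039 gives 10ᴺ ≥ 1.427e+06, i.e. N ≥ 6.15.
N = 6 would give 0.0557 m (too coarse); N = 7 gives 0.00557 m ≤ 0.039 m.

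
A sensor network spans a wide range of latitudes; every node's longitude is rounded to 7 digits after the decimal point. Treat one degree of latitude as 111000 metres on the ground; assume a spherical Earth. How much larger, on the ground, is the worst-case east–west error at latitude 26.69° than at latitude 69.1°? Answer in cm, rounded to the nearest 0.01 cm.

Rounding to 7 decimal places leaves the longitude within ±5e-08° of the true value.
Error at 26.69° = 5e-08° × 111000 × cos 26.69° ≈ 0.00555 × 0.8934 = 0.0049586 m.
Error at 69.1° = 5e-08° × 111000 × cos 69.1° ≈ 0.00555 × 0.3567 = 0.0019799 m.
Difference: 0.0049586 − 0.0019799 = 0.0029788 m.
That is 0.00297875 m = 0.29788 cm.

0.30 cm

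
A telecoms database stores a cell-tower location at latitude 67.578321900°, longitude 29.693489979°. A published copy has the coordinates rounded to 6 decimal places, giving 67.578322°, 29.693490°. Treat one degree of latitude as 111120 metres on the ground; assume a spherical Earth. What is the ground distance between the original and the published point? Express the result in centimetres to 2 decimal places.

1.11 centimetres

Δlat = 67.578321900 − 67.578322 = -0.000000100°; Δlon = 29.693489979 − 29.693490 = -0.000000021°.
N–S: -0.000000100° × 111120 m/° = -0.011112 m.
E–W at 67.5783°: -0.000000021° × 111120 × cos 67.5783° = -0.000000021 × 111120 × 0.3814 ≈ -0.000890052 m.
Combined displacement = (0.011112² + 0.000890052²)^½ ≈ 0.0111476 m.
That is 0.0111476 m = 1.1148 cm.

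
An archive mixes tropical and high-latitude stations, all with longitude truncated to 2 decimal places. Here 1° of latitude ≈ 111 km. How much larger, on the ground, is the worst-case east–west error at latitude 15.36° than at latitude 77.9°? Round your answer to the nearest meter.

838 meters

Truncating at 2 decimal places can drop up to a full unit in the last place, so the longitude may be off by as much as 0.01°.
At 15.36°: 0.01° × 111000 × cos 15.36° = 0.01 × 111000 × 0.9643 ≈ 1070.4 m.
At 77.9°: 0.01° × 111000 × cos 77.9° = 0.01 × 111000 × 0.2096 ≈ 232.68 m.
So the lower-latitude error exceeds the higher by 1070.4 − 232.68 = 837.67 m.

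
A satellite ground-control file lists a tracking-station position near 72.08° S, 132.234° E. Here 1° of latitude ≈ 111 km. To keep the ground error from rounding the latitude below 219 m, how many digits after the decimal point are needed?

3

One degree of latitude covers 111000 m.
N decimal places → at most half a unit in the last place, 0.5 × 10⁻ᴺ° = 111000/2 × 10⁻ᴺ m.
Need 0.5 × 111000 × 10⁻ᴺ ≤ 219 → 10⁻ᴺ ≤ 3.946e-03, so N ≥ 2.40.
At 2 places the error can reach 555 m, but 3 places keeps it to 55.5 m.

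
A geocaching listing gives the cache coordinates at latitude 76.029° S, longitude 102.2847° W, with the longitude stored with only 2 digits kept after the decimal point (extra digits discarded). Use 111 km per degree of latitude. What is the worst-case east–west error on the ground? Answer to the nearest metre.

Truncating at 2 decimal places can drop up to a full unit in the last place, so the longitude may be off by as much as 0.01°.
Parallels shrink by cos φ, so at 76.029° a degree of longitude is 111000 × 0.2414 ≈ 26798.8 m.
So at most 0.01° × 26798.8 ≈ 267.988 m east–west.

268 metres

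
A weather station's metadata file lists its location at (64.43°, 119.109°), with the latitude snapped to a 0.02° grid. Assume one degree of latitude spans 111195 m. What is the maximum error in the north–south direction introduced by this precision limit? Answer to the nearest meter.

With a 0.02° grid the true value lies within half a step, ±0.02°/2 = ±0.01°, of the stored one.
So the N–S error is at most 0.01 × 111195 = 1111.95 m.

1112 meters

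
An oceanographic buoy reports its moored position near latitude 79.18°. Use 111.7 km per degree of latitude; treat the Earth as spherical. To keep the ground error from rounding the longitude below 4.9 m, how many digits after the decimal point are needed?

4 decimal places

At 79.18° one degree of longitude covers 111700 × cos 79.18° ≈ 111700 × 0.1877 ≈ 20968.8 m.
Rounding to N decimal places gives at most 0.5 × 10⁻ᴺ degrees of error, i.e. 0.5 × 10⁻ᴺ × 20968.8 m.
Setting 10484.4 × 10⁻ᴺ ≤ 4.9 gives 10ᴺ ≥ 2140, i.e. N ≥ 3.33.
So 4 decimal places suffice (1.05 m); 3 would allow up to 10.5 m.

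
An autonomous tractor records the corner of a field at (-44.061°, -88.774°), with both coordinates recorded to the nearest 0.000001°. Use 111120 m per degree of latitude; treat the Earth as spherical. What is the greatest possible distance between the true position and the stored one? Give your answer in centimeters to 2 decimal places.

6.84 centimeters

Rounding to 6 decimal places leaves each coordinate within ±5e-07° of the true value.
N–S: 5e-07° × 111120 m/° = 0.05556 m.
E–W at 44.061°: 5e-07° × 111120 × cos 44.061° = 5e-07 × 111120 × 0.7186 ≈ 0.0399254 m.
Worst case both components are at the extreme and orthogonal: √(0.05556² + 0.0399254²) ≈ 0.0684175 m.
That is 0.0684175 m = 6.8417 cm.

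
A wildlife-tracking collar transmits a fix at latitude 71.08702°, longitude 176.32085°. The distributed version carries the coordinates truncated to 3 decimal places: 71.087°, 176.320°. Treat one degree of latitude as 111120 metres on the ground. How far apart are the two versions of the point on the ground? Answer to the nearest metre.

31 metres

Δlat = 71.08702 − 71.087 = +0.00002°; Δlon = 176.32085 − 176.320 = +0.00085°.
N–S: 0.00002° × 111120 m/° = 2.2224 m.
E–W at 71.087°: 0.00085° × 111120 × cos 71.087° = 0.00085 × 111120 × 0.3241 ≈ 30.6149 m.
Hypotenuse of the two orthogonal shifts: √(2.2224² + 30.6149²) = 30.6955 m.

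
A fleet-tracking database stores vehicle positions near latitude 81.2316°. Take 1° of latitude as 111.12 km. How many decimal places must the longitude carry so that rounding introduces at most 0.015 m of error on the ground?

At 81.2316° one degree of longitude covers 111120 × cos 81.2316° ≈ 111120 × 0.1524 ≈ 16939.2 m.
N decimal places → at most half a unit in the last place, 0.5 × 10⁻ᴺ° = 16939.2/2 × 10⁻ᴺ m.
Setting 8469.61 × 10⁻ᴺ ≤ 0.015 gives 10ᴺ ≥ 5.646e+05, i.e. N ≥ 5.75.
N = 5 would give 0.0847 m (too coarse); N = 6 gives 0.00847 m ≤ 0.015 m.

6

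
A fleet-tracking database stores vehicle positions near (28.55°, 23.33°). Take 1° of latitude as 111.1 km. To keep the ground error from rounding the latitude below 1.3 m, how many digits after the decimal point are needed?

5

One degree of latitude covers 111100 m.
N decimal places → at most half a unit in the last place, 0.5 × 10⁻ᴺ° = 111100/2 × 10⁻ᴺ m.
Setting 55550 × 10⁻ᴺ ≤ 1.3 gives 10ᴺ ≥ 4.273e+04, i.e. N ≥ 4.63.
At 4 places the error can reach 5.56 m, but 5 places keeps it to 0.555 m.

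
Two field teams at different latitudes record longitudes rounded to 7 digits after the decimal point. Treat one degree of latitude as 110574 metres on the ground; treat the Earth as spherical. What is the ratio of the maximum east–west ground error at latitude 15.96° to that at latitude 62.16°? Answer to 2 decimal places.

Rounding to 7 decimal places leaves the longitude within ±5e-08° of the true value.
At 15.96°: 5e-08° × 110574 × cos 15.96° = 5e-08 × 110574 × 0.9615 ≈ 0.0053156 m.
At 62.16°: 5e-08° × 110574 × cos 62.16° = 5e-08 × 110574 × 0.4670 ≈ 0.0025819 m.
The ratio reduces to cos 15.96° / cos 62.16° = 0.9615/0.4670 ≈ 2.0588.

2.06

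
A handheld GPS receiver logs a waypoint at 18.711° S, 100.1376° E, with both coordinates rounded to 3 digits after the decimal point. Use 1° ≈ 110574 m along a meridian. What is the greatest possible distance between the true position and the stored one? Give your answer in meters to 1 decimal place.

Rounding to 3 decimal places leaves each coordinate within ±0.0005° of the true value.
Latitude error → 0.0005 × 110574 = 55.287 m along the meridian.
E–W at 18.711°: 0.0005° × 110574 × cos 18.711° = 0.0005 × 110574 × 0.9471 ≈ 52.365 m.
The two errors are perpendicular, so the maximum displacement is √(55.287² + 52.365²) ≈ 76.1495 m.

76.1 meters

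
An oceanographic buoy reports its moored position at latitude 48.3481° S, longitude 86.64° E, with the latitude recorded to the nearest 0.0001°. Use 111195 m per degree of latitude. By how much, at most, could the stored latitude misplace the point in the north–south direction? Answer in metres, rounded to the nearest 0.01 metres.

5.56 metres

Rounding to 4 decimal places leaves the latitude within ±5e-05° of the true value.
Along the meridian that is 5e-05° × 111195 m/° = 5.55975 m.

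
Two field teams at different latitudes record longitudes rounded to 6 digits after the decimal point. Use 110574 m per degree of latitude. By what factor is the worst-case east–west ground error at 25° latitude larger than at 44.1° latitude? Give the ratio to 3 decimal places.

1.262

Rounding to 6 decimal places leaves the longitude within ±5e-07° of the true value.
At 25°: 5e-07° × 110574 × cos 25° = 5e-07 × 110574 × 0.9063 ≈ 0.050107 m.
At 44.1°: 5e-07° × 110574 × cos 44.1° = 5e-07 × 110574 × 0.7181 ≈ 0.039703 m.
The ratio reduces to cos 25° / cos 44.1° = 0.9063/0.7181 ≈ 1.2620.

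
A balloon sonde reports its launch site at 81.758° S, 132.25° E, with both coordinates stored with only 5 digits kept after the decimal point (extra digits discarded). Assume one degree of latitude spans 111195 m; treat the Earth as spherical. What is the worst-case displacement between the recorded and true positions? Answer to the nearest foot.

4 feet

Truncating at 5 decimal places can drop up to a full unit in the last place, so each coordinate may be off by as much as 1e-05°.
North–south component: 1e-05° × 111195 = 1.11195 m.
E–W at 81.758°: 1e-05° × 111195 × cos 81.758° = 1e-05 × 111195 × 0.1434 ≈ 0.159403 m.
Worst case both components are at the extreme and orthogonal: √(1.11195² + 0.159403²) ≈ 1.12332 m.
Converting: 1.12332 m × 3.2808 ft/m ≈ 3.6854 ft.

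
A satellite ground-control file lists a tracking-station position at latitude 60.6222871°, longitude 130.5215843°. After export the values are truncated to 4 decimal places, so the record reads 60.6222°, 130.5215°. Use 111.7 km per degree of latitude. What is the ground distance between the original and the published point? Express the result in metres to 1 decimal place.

The latitude changed by +0.0000871° and the longitude by +0.0000843°.
North–south shift: 0.0000871 × 111700 = 9.72907 m.
East–west at this latitude: 0.0000843° × 111700 × cos 60.6222° ≈ 0.0000843 × 54796.2 = 4.61932 m.
Hypotenuse of the two orthogonal shifts: √(9.72907² + 4.61932²) = 10.77 m.

10.8 metres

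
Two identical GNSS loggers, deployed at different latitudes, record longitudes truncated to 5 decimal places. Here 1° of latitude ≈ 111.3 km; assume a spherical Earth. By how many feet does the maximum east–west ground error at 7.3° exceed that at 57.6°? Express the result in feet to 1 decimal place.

1.7 feet

Truncating at 5 decimal places can drop up to a full unit in the last place, so the longitude may be off by as much as 1e-05°.
At 7.3°: 1e-05° × 111300 × cos 7.3° = 1e-05 × 111300 × 0.9919 ≈ 1.104 m.
Error at 57.6° = 1e-05° × 111300 × cos 57.6° ≈ 1.113 × 0.5358 = 0.59638 m.
Difference: 1.104 − 0.59638 = 0.5076 m.
In feet: 0.507603 m ÷ 0.3048 ≈ 1.6654 ft.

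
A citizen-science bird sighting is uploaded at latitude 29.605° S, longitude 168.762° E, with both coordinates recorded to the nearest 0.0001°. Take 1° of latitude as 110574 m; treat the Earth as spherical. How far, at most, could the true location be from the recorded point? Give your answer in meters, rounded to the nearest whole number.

Rounding to 4 decimal places leaves each coordinate within ±5e-05° of the true value.
N–S: 5e-05° × 110574 m/° = 5.5287 m.
E–W at 29.605°: 5e-05° × 110574 × cos 29.605° = 5e-05 × 110574 × 0.8695 ≈ 4.80694 m.
The two errors are perpendicular, so the maximum displacement is √(5.5287² + 4.80694²) ≈ 7.3262 m.

7 meters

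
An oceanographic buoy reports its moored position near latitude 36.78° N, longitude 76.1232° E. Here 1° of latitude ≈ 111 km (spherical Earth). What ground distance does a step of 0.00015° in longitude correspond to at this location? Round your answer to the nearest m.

At 36.78° a degree of longitude is 111000 × cos 36.78° ≈ 88904.4 m, so 0.00015° corresponds to 13.3357 m.

13 m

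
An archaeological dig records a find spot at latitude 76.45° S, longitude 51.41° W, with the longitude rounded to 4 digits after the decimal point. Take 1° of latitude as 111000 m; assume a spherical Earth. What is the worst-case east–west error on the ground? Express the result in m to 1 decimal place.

Rounding to 4 decimal places leaves the longitude within ±5e-05° of the true value.
Parallels shrink by cos φ, so at 76.45° a degree of longitude is 111000 × 0.2343 ≈ 26006.6 m.
So at most 5e-05° × 26006.6 ≈ 1.30033 m east–west.

1.3 m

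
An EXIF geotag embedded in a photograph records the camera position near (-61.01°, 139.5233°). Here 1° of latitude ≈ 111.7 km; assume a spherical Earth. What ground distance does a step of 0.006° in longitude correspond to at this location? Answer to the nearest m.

One degree of longitude here spans 111700 × cos 61.01° = 111700 × 0.4847 ≈ 54136.2 m; 0.006° of that is 324.817 m.

325 m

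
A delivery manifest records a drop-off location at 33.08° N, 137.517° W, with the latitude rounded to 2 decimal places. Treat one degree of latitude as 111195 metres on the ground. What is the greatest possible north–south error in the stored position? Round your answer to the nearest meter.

Rounding to 2 decimal places leaves the latitude within ±0.005° of the true value.
North–south distance: 0.005° × 111195 m/° = 555.975 m.

556 meters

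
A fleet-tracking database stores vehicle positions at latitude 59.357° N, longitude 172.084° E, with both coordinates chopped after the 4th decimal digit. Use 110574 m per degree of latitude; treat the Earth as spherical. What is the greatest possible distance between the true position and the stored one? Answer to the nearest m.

12 m

Truncating at 4 decimal places can drop up to a full unit in the last place, so each coordinate may be off by as much as 0.0001°.
Latitude error → 0.0001 × 110574 = 11.0574 m along the meridian.
E–W at 59.357°: 0.0001° × 110574 × cos 59.357° = 0.0001 × 110574 × 0.5097 ≈ 5.63582 m.
The two errors are perpendicular, so the maximum displacement is √(11.0574² + 5.63582²) ≈ 12.4108 m.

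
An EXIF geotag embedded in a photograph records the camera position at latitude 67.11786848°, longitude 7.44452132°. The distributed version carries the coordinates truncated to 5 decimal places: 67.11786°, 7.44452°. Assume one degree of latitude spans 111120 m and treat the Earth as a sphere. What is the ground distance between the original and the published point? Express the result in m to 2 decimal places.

Δlat = 67.11786848 − 67.11786 = +0.00000848°; Δlon = 7.44452132 − 7.44452 = +0.00000132°.
North–south shift: 0.00000848 × 111120 = 0.942298 m.
E–W at 67.1179°: 0.00000132° × 111120 × cos 67.1179° = 0.00000132 × 111120 × 0.3888 ≈ 0.057034 m.
Combined displacement = (0.942298² + 0.057034²)^½ ≈ 0.944022 m.

0.94 m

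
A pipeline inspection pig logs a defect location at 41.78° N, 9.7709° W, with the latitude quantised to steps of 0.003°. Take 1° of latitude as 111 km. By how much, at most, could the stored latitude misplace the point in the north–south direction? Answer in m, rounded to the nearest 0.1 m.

With a 0.003° grid the true value lies within half a step, ±0.003°/2 = ±0.0015°, of the stored one.
Along the meridian that is 0.0015° × 111000 m/° = 166.5 m.

166.5 m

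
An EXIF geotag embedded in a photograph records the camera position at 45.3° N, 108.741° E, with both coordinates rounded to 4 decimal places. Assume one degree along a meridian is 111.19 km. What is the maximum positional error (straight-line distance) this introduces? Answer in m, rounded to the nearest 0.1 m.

Rounding to 4 decimal places leaves each coordinate within ±5e-05° of the true value.
North–south component: 5e-05° × 111190 = 5.5595 m.
E–W at 45.3°: 5e-05° × 111190 × cos 45.3° = 5e-05 × 111190 × 0.7034 ≈ 3.91052 m.
Worst case both components are at the extreme and orthogonal: √(5.5595² + 3.91052²) ≈ 6.79708 m.

6.8 m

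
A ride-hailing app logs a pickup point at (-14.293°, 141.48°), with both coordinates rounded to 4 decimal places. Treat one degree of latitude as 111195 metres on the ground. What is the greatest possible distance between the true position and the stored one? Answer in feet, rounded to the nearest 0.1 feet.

25.4 feet

Rounding to 4 decimal places leaves each coordinate within ±5e-05° of the true value.
N–S: 5e-05° × 111195 m/° = 5.55975 m.
East–west component at 14.293°: 5e-05° × 111195 × cos 14.293° ≈ 5e-05 × 107753 ≈ 5.38765 m.
The two errors are perpendicular, so the maximum displacement is √(5.55975² + 5.38765²) ≈ 7.74194 m.
Converting: 7.74194 m × 3.2808 ft/m ≈ 25.4 ft.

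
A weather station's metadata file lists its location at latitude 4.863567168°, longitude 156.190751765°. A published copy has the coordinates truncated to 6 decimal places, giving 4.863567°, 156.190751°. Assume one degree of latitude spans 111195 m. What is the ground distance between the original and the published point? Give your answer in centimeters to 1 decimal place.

Δlat = 4.863567168 − 4.863567 = +0.000000168°; Δlon = 156.190751765 − 156.190751 = +0.000000765°.
N–S: 0.000000168° × 111195 m/° = 0.0186808 m.
E–W at 4.86357°: 0.000000765° × 111195 × cos 4.86357° = 0.000000765 × 111195 × 0.9964 ≈ 0.0847579 m.
Hypotenuse of the two orthogonal shifts: √(0.0186808² + 0.0847579²) = 0.0867921 m.
That is 0.0867921 m = 8.6792 cm.

8.7 centimeters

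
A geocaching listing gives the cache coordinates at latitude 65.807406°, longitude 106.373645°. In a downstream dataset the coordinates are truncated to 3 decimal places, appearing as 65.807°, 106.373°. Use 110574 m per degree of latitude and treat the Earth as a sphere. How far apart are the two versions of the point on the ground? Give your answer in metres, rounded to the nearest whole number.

The latitude changed by +0.000406° and the longitude by +0.000645°.
N–S: 0.000406° × 110574 m/° = 44.893 m.
East–west at this latitude: 0.000645° × 110574 × cos 65.807° ≈ 0.000645 × 45314.5 = 29.2279 m.
Distance: √(44.893² + 29.2279²) ≈ 53.5691 m.

54 metres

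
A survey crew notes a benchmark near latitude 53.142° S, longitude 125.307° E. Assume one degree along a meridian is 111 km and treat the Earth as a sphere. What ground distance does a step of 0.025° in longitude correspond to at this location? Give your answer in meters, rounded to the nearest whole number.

One degree of longitude here spans 111000 × cos 53.142° = 111000 × 0.5998 ≈ 66581.6 m; 0.025° of that is 1664.54 m.

1665 meters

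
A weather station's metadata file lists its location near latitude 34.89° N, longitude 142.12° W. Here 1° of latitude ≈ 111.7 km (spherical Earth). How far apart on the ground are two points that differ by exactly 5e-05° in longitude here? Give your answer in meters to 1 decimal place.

At 34.89° a degree of longitude is 111700 × cos 34.89° ≈ 91622.1 m, so 5e-05° corresponds to 4.58111 m.

4.6 meters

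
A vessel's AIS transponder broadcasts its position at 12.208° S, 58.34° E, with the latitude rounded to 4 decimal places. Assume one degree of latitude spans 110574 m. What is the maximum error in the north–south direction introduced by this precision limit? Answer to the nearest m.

Rounding to 4 decimal places leaves the latitude within ±5e-05° of the true value.
North–south distance: 5e-05° × 110574 m/° = 5.5287 m.

6 m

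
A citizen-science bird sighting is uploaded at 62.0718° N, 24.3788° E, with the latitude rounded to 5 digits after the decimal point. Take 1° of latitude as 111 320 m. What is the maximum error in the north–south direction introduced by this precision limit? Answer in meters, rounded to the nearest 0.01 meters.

Rounding to 5 decimal places leaves the latitude within ±5e-06° of the true value.
So the N–S error is at most 5e-06 × 111320 = 0.5566 m.

0.56 meters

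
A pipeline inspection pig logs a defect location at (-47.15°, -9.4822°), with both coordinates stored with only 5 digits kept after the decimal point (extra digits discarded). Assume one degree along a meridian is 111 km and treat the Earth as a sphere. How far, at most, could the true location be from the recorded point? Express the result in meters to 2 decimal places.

Truncating at 5 decimal places can drop up to a full unit in the last place, so each coordinate may be off by as much as 1e-05°.
North–south component: 1e-05° × 111000 = 1.11 m.
Longitude error → 1e-05 × 111000 × cos 47.15° = 1e-05 × 111000 × 0.6801 ≈ 0.75489 m.
Worst case both components are at the extreme and orthogonal: √(1.11² + 0.75489²) ≈ 1.34237 m.

1.34 meters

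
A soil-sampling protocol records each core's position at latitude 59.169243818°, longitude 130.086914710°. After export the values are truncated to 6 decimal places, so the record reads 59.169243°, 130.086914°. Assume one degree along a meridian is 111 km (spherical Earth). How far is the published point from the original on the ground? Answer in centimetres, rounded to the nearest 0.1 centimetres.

9.9 centimetres

Δlat = 59.169243818 − 59.169243 = +0.000000818°; Δlon = 130.086914710 − 130.086914 = +0.000000710°.
North–south shift: 0.000000818 × 111000 = 0.090798 m.
E–W at 59.1692°: 0.000000710° × 111000 × cos 59.1692° = 0.000000710 × 111000 × 0.5125 ≈ 0.0403904 m.
Hypotenuse of the two orthogonal shifts: √(0.090798² + 0.0403904²) = 0.0993764 m.
That is 0.0993764 m = 9.9376 cm.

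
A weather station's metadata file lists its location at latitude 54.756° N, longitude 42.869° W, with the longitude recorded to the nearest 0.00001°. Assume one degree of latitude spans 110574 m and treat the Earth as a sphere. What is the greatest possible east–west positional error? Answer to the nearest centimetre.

32 centimetres

Rounding to 5 decimal places leaves the longitude within ±5e-06° of the true value.
At latitude 54.756° a degree of longitude spans 110574 m × cos 54.756° = 110574 × 0.5771 ≈ 63807.8 m.
East–west error: 5e-06° × 63807.8 m/° ≈ 0.319039 m.
That is 0.319039 m = 31.904 cm.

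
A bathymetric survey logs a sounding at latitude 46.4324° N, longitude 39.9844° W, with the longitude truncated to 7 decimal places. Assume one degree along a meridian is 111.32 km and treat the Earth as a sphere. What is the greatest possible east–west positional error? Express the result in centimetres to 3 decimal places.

Truncating at 7 decimal places can drop up to a full unit in the last place, so the longitude may be off by as much as 1e-07°.
At latitude 46.4324° a degree of longitude spans 111320 m × cos 46.4324° = 111320 × 0.6892 ≈ 76722.8 m.
Maximum E–W displacement: 1e-07 × 76722.8 = 0.00767228 m.
That is 0.00767228 m = 0.76723 cm.

0.767 centimetres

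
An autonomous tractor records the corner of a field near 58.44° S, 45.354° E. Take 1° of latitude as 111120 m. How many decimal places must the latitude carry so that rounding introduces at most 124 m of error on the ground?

3 decimal places

One degree of latitude covers 111120 m.
With N decimal places the half-ulp bound is 0.5·10⁻ᴺ°, or 0.5·10⁻ᴺ × 111120 m on the ground.
Need 0.5 × 111120 × 10⁻ᴺ ≤ 124 → 10⁻ᴺ ≤ 2.232e-03, so N ≥ 2.65.
So 3 decimal places suffice (55.6 m); 2 would allow up to 556 m.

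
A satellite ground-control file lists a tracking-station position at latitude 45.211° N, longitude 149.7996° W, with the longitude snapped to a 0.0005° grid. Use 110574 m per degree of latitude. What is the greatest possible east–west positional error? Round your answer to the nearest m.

19 m

With a 0.0005° grid the true value lies within half a step, ±0.0005°/2 = ±0.00025°, of the stored one.
Parallels shrink by cos φ, so at 45.211° a degree of longitude is 110574 × 0.7045 ≈ 77899.2 m.
East–west error: 0.00025° × 77899.2 m/° ≈ 19.4748 m.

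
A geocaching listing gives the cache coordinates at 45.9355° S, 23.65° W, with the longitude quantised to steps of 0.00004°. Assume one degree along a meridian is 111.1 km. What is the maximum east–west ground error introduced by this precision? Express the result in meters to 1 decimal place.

1.5 meters

With a 0.00004° grid the true value lies within half a step, ±0.00004°/2 = ±2e-05°, of the stored one.
At latitude 45.9355° a degree of longitude spans 111100 m × cos 45.9355° = 111100 × 0.6955 ≈ 77266.5 m.
East–west error: 2e-05° × 77266.5 m/° ≈ 1.54533 m.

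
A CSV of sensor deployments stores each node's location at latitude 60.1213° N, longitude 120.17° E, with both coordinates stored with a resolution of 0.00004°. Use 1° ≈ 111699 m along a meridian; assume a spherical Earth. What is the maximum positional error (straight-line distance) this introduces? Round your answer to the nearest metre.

2 metres

With a 0.00004° grid the true value lies within half a step, ±0.00004°/2 = ±2e-05°, of the stored one.
N–S: 2e-05° × 111699 m/° = 2.23398 m.
East–west component at 60.1213°: 2e-05° × 111699 × cos 60.1213° ≈ 2e-05 × 55644.6 ≈ 1.11289 m.
The two errors are perpendicular, so the maximum displacement is √(2.23398² + 1.11289²) ≈ 2.49584 m.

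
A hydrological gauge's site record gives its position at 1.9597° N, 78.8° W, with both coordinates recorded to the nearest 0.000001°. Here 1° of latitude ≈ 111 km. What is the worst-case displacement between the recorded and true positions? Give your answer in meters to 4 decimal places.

Rounding to 6 decimal places leaves each coordinate within ±5e-07° of the true value.
Latitude error → 5e-07 × 111000 = 0.0555 m along the meridian.
Longitude error → 5e-07 × 111000 × cos 1.9597° = 5e-07 × 111000 × 0.9994 ≈ 0.0554675 m.
Combining orthogonally: (0.0555² + 0.0554675²)^½ ≈ 0.0784659 m.

0.0785 meters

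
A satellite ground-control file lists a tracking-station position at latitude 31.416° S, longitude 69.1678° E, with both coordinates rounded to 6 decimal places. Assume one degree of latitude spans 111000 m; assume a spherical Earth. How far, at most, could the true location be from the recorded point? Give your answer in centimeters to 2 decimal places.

Rounding to 6 decimal places leaves each coordinate within ±5e-07° of the true value.
N–S: 5e-07° × 111000 m/° = 0.0555 m.
Longitude error → 5e-07 × 111000 × cos 31.416° = 5e-07 × 111000 × 0.8534 ≈ 0.047364 m.
The two errors are perpendicular, so the maximum displacement is √(0.0555² + 0.047364²) ≈ 0.072963 m.
That is 0.072963 m = 7.2963 cm.

7.30 centimeters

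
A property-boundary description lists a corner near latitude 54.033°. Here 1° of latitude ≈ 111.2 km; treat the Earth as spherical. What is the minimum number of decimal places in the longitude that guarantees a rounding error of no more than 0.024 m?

7 decimal places

At 54.033° one degree of longitude covers 111200 × cos 54.033° ≈ 111200 × 0.5873 ≈ 65309.9 m.
With N decimal places the half-ulp bound is 0.5·10⁻ᴺ°, or 0.5·10⁻ᴺ × 65309.9 m on the ground.
Need 0.5 × 65309.9 × 10⁻ᴺ ≤ 0.024 → 10⁻ᴺ ≤ 7.350e-07, so N ≥ 6.13.
N = 6 would give 0.0327 m (too coarse); N = 7 gives 0.00327 m ≤ 0.024 m.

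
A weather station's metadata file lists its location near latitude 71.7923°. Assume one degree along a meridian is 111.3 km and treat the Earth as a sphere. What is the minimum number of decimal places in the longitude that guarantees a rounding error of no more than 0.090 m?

6 decimal places

At 71.7923° one degree of longitude covers 111300 × cos 71.7923° ≈ 111300 × 0.3125 ≈ 34777.1 m.
With N decimal places the half-ulp bound is 0.5·10⁻ᴺ°, or 0.5·10⁻ᴺ × 34777.1 m on the ground.
Need 0.5 × 34777.1 × 10⁻ᴺ ≤ 0.090 → 10⁻ᴺ ≤ 5.176e-06, so N ≥ 5.29.
N = 5 would give 0.174 m (too coarse); N = 6 gives 0.0174 m ≤ 0.090 m.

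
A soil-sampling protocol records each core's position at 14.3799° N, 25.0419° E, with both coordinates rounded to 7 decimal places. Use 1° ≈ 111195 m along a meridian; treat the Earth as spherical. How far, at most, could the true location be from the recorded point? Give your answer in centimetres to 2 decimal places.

0.77 centimetres

Rounding to 7 decimal places leaves each coordinate within ±5e-08° of the true value.
North–south component: 5e-08° × 111195 = 0.00555975 m.
East–west component at 14.3799°: 5e-08° × 111195 × cos 14.3799° ≈ 5e-08 × 107711 ≈ 0.00538556 m.
Worst case both components are at the extreme and orthogonal: √(0.00555975² + 0.00538556²) ≈ 0.00774049 m.
That is 0.00774049 m = 0.77405 cm.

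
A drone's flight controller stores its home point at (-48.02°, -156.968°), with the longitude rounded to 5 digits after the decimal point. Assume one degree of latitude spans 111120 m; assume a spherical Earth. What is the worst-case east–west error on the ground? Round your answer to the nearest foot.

Rounding to 5 decimal places leaves the longitude within ±5e-06° of the true value.
One degree of longitude at 48.02° is 111120 × cos 48.02° ≈ 111120 × 0.6689 = 74325 m.
Maximum E–W displacement: 5e-06 × 74325 = 0.371625 m.
Converting: 0.371625 m × 3.2808 ft/m ≈ 1.2192 ft.

1 feet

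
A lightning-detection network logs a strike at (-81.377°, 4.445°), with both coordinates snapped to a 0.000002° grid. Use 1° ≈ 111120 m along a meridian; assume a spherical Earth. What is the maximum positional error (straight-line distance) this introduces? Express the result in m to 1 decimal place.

With a 0.000002° grid the true value lies within half a step, ±0.000002°/2 = ±1e-06°, of the stored one.
North–south component: 1e-06° × 111120 = 0.11112 m.
E–W at 81.377°: 1e-06° × 111120 × cos 81.377° = 1e-06 × 111120 × 0.1499 ≈ 0.0166605 m.
Combining orthogonally: (0.11112² + 0.0166605²)^½ ≈ 0.112362 m.

0.1 m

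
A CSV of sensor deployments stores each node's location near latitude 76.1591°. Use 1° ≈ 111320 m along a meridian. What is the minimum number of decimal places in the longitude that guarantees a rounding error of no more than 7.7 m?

4 decimal places

At 76.1591° one degree of longitude covers 111320 × cos 76.1591° ≈ 111320 × 0.2392 ≈ 26630.7 m.
With N decimal places the half-ulp bound is 0.5·10⁻ᴺ°, or 0.5·10⁻ᴺ × 26630.7 m on the ground.
Need 0.5 × 26630.7 × 10⁻ᴺ ≤ 7.7 → 10⁻ᴺ ≤ 5.783e-04, so N ≥ 3.24.
So 4 decimal places suffice (1.33 m); 3 would allow up to 13.3 m.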